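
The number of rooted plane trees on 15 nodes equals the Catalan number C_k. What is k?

14

A rooted plane tree on 15 nodes has 14 edges, and such trees are counted by C_14.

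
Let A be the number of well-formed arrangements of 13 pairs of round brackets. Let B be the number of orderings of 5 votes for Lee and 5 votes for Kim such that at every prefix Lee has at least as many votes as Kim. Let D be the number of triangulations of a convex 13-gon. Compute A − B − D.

A balanced arrangement of 13 bracket pairs is a Dyck word of semilength 13, so the count is C_13. So A = C_13 = 742900.
Ballot sequences with n votes each where one side never trails are Dyck words, counted by C_n; here n = 5. So B = C_5 = 42.
The number of triangulations of a 13-gon is the Catalan number C_11 (index = sides − 2). So D = C_11 = 58786.
A − B − D = 742900 − 42 − 58786 = 684072.

684072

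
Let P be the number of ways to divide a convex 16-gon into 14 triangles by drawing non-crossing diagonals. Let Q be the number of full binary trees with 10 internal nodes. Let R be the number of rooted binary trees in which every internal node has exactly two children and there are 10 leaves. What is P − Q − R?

The number of triangulations of a 16-gon is the Catalan number C_14 (index = sides − 2). So P = C_14 = 2674440.
The number of full binary trees on 10 internal nodes is the Catalan number C_10. So Q = C_10 = 16796.
Full binary trees with 10 leaves have 10−1 = 9 internal nodes, so there are C_9 of them. So R = C_9 = 4862.
P − Q − R = 2674440 − 16796 − 4862 = 2652782.

2652782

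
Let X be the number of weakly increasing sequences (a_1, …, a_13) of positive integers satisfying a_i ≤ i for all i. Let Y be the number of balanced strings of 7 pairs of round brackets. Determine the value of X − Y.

Such sub-staircase sequences of length n are counted by C_n; here n = 13. So X = C_13 = 742900.
Balanced strings of n pairs of brackets are counted by C_n; here n = 7. So Y = C_7 = 429.
X − Y = 742900 − 429 = 742471.

742471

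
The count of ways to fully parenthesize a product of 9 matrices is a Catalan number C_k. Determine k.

Parenthesizations of m factors correspond to full binary trees with m leaves, counted by C_{m−1}; m = 9 gives C_8.

8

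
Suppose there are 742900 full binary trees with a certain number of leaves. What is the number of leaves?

14

Full binary trees with L leaves are counted by C_{L−1}. The Catalan number equal to 742900 is C_13.
So the index is 13, and the number of leaves is 13 + 1 = 14.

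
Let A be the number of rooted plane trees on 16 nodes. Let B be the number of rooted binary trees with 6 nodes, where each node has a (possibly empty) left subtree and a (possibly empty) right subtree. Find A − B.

9694713

Rooted ordered (plane) trees on m nodes have m−1 edges and are counted by C_{m−1}; m = 16 gives C_15. So A = C_15 = 9694845.
Binary trees (left/right distinguished) on n nodes are counted by C_n; here n = 6. So B = C_6 = 132.
A − B = 9694845 − 132 = 9694713.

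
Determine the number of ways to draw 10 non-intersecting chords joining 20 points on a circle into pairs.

16796

Pairing 20 circle points by 10 non-crossing chords gives C_10 matchings.
C_10 = C(20,10)/11 = 184756/11 = 16796.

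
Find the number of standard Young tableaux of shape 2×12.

Standard Young tableaux of shape 2×n are counted by C_n; here n = 12.
C_12 = C_11 · 2(2·11+1)/(11+2) = 58786 · 46/13 = 208012.

208012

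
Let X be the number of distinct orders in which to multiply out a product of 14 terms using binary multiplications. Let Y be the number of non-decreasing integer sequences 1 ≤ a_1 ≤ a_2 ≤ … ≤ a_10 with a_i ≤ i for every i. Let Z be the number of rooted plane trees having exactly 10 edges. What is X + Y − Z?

742900

Ways to associate a product of 14 factors correspond to binary trees on 14 leaves, so the count is C_13. So X = C_13 = 742900.
Such sub-staircase sequences of length n are counted by C_n; here n = 10. So Y = C_10 = 16796.
A rooted plane tree with 10 edges has 11 nodes, and the count is C_10. So Z = C_10 = 16796.
X + Y − Z = 742900 + 16796 − 16796 = 742900.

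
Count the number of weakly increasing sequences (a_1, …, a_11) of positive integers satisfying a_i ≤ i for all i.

58786

Weakly increasing sequences with a_i ≤ i biject with Dyck paths of semilength 11, so there are C_11.
C_11 = C_10 · 2(2·10+1)/(10+2) = 16796 · 42/12 = 58786.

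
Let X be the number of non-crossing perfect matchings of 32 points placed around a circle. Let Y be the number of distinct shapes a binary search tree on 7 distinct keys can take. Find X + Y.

35358099

Non-crossing perfect matchings of 2n points on a circle are counted by C_n; with 32 points, n = 16. So X = C_16 = 35357670.
Rooted binary trees with 7 nodes (each child slot possibly empty) number C_7. So Y = C_7 = 429.
X + Y = 35357670 + 429 = 35358099.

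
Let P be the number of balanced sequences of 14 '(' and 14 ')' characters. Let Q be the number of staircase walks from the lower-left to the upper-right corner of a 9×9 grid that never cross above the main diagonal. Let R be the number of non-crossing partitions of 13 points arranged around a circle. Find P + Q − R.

Balanced strings of n pairs of brackets are counted by C_n; here n = 14. So P = C_14 = 2674440.
Sub-diagonal monotone paths from (0,0) to (9,9) biject with Dyck paths of semilength 9, giving C_9. So Q = C_9 = 4862.
Non-crossing partitions of an n-element set are counted by C_n; here n = 13. So R = C_13 = 742900.
P + Q − R = 2674440 + 4862 − 742900 = 1936402.

1936402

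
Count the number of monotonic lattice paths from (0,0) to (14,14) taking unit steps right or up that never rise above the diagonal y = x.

Sub-diagonal monotone paths from (0,0) to (14,14) biject with Dyck paths of semilength 14, giving C_14.
C_14 = 2674440.

2674440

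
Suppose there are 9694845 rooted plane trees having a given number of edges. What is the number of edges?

Rooted ordered trees with n edges are counted by C_n. The Catalan number equal to 9694845 is C_15.

15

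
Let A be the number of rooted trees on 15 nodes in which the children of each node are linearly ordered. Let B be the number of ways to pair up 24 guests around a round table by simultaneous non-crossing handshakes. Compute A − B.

A rooted plane tree on 15 nodes has 14 edges, and such trees are counted by C_14. So A = C_14 = 2674440.
Non-crossing handshake pairings of 2n people are counted by C_n; 24 people gives n = 12. So B = C_12 = 208012.
A − B = 2674440 − 208012 = 2466428.

2466428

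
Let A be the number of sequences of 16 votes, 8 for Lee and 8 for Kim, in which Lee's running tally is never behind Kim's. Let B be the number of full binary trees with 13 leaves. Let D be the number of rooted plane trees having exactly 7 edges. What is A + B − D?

209013

Ballot sequences with n votes each where one side never trails are Dyck words, counted by C_n; here n = 8. So A = C_8 = 1430.
Full binary trees with 13 leaves have 13−1 = 12 internal nodes, so there are C_12 of them. So B = C_12 = 208012.
Rooted ordered trees with n edges are counted by C_n; here n = 7. So D = C_7 = 429.
A + B − D = 1430 + 208012 − 429 = 209013.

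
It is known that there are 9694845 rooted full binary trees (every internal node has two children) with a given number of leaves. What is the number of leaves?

16

Full binary trees with L leaves are counted by C_{L−1}, and C_15 = 9694845.
So the index is 15, and the number of leaves is 15 + 1 = 16.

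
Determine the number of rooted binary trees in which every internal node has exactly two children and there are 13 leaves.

208012

A full binary tree with L leaves has L−1 internal nodes and is counted by C_{L−1}; L = 13 gives C_12.
C_12 = 208012.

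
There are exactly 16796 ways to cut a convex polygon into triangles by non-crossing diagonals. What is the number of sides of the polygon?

12

Triangulations of a convex m-gon are counted by C_{m−2}; 16796 = C_10.
So m − 2 = 10, giving m = 12 sides.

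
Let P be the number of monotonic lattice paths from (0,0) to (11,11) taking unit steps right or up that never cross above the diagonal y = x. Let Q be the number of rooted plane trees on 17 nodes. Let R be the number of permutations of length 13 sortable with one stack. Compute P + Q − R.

34673556

Monotone paths in an n×n grid that stay weakly below the diagonal are counted by C_n; here n = 11. So P = C_11 = 58786.
A rooted plane tree on 17 nodes has 16 edges, and such trees are counted by C_16. So Q = C_16 = 35357670.
Stack-sortable permutations are exactly the 231-avoiding ones, counted by C_n; here n = 13. So R = C_13 = 742900.
P + Q − R = 58786 + 35357670 − 742900 = 34673556.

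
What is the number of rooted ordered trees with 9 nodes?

A rooted plane tree on 9 nodes has 8 edges, and such trees are counted by C_8.
C_8 = C_7 · 2(2·7+1)/(7+2) = 429 · 30/9 = 1430.

1430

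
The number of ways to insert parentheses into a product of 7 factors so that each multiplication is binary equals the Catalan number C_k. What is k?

Bracketing 7 factors into binary products is counted by C_{7−1} = C_6.

6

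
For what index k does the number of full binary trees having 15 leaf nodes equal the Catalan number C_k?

A full binary tree with L leaves has L−1 internal nodes and is counted by C_{L−1}; L = 15 gives C_14.

14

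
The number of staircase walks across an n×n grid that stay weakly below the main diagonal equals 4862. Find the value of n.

Such diagonal-avoiding paths in an n×n grid are counted by C_n; 4862 = C_9.

9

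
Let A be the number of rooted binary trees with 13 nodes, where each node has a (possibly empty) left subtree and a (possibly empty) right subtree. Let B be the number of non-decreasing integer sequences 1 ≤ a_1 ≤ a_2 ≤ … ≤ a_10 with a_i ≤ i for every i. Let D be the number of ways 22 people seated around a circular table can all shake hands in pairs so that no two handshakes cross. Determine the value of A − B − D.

667318

Rooted binary trees with 13 nodes (each child slot possibly empty) number C_13. So A = C_13 = 742900.
Such sub-staircase sequences of length n are counted by C_n; here n = 10. So B = C_10 = 16796.
With 22 = 2·11 people, non-crossing handshake pairings are non-crossing perfect matchings on a circle, counted by C_11. So D = C_11 = 58786.
A − B − D = 742900 − 16796 − 58786 = 667318.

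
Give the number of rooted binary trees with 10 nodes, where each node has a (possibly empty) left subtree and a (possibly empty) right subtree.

16796

Rooted binary trees with 10 nodes (each child slot possibly empty) number C_10.
C_10 = C_9 · 2(2·9+1)/(9+2) = 4862 · 38/11 = 16796.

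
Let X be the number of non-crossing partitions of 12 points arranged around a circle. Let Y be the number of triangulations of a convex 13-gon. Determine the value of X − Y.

149226

Non-crossing partitions of an n-element set are counted by C_n; here n = 12. So X = C_12 = 208012.
Triangulations of a convex m-gon are counted by C_{m−2}; with m = 13 this is C_11. So Y = C_11 = 58786.
X − Y = 208012 − 58786 = 149226.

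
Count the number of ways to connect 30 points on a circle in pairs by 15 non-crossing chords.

9694845

Pairing 30 circle points by 15 non-crossing chords gives C_15 matchings.
C_15 = C(30,15)/16 = 155117520/16 = 9694845.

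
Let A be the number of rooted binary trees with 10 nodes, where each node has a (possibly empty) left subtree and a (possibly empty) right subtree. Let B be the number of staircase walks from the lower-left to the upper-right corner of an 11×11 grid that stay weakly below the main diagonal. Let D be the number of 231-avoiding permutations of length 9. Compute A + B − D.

There are C_n binary search tree shapes on n keys; with n = 10 that is C_10. So A = C_10 = 16796.
Sub-diagonal monotone paths from (0,0) to (11,11) biject with Dyck paths of semilength 11, giving C_11. So B = C_11 = 58786.
Permutations of [n] avoiding any single length-3 pattern are counted by C_n; here n = 9. So D = C_9 = 4862.
A + B − D = 16796 + 58786 − 4862 = 70720.

70720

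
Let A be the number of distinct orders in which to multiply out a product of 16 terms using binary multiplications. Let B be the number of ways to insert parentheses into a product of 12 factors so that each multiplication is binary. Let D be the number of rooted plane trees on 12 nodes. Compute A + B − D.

9694845

Parenthesizations of m factors correspond to full binary trees with m leaves, counted by C_{m−1}; m = 16 gives C_15. So A = C_15 = 9694845.
Bracketing 12 factors into binary products is counted by C_{12−1} = C_11. So B = C_11 = 58786.
A rooted plane tree on 12 nodes has 11 edges, and such trees are counted by C_11. So D = C_11 = 58786.
A + B − D = 9694845 + 58786 − 58786 = 9694845.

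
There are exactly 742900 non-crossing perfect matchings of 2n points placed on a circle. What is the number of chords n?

13

Non-crossing pairings of 2n points on a circle are counted by C_n. The Catalan number equal to 742900 is C_13.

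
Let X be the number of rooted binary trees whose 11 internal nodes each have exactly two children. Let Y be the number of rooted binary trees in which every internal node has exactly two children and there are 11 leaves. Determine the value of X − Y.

The number of full binary trees on 11 internal nodes is the Catalan number C_11. So X = C_11 = 58786.
A full binary tree with L leaves has L−1 internal nodes and is counted by C_{L−1}; L = 11 gives C_10. So Y = C_10 = 16796.
X − Y = 58786 − 16796 = 41990.

41990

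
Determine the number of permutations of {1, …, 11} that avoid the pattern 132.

For any fixed pattern of length 3, the pattern-avoiding permutations of [11] number C_11.
C_11 = C_10 · 2(2·10+1)/(10+2) = 16796 · 42/12 = 58786.

58786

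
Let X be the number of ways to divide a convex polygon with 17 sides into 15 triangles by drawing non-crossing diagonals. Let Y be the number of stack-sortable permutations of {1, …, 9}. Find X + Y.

A convex 17-gon is triangulated into 15 triangles, and the number of such triangulations is the Catalan number C_{17−2} = C_15. So X = C_15 = 9694845.
Stack-sortable permutations are exactly the 231-avoiding ones, counted by C_n; here n = 9. So Y = C_9 = 4862.
X + Y = 9694845 + 4862 = 9699707.

9699707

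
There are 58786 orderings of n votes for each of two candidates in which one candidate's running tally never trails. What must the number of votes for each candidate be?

Such ballot sequences with n votes each are counted by C_n; 58786 = C_11.

11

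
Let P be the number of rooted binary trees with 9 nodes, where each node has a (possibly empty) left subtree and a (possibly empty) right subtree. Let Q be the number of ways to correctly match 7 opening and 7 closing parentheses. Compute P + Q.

Binary trees (left/right distinguished) on n nodes are counted by C_n; here n = 9. So P = C_9 = 4862.
With 7 pairs the number of balanced bracket strings is the Catalan number C_7. So Q = C_7 = 429.
P + Q = 4862 + 429 = 5291.

5291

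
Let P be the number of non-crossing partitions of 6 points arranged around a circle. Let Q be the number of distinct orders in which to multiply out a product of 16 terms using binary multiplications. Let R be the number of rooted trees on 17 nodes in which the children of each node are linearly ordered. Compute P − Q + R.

25662957

Non-crossing partitions of an n-element set are counted by C_n; here n = 6. So P = C_6 = 132.
Ways to associate a product of 16 factors correspond to binary trees on 16 leaves, so the count is C_15. So Q = C_15 = 9694845.
A rooted plane tree on 17 nodes has 16 edges, and such trees are counted by C_16. So R = C_16 = 35357670.
P − Q + R = 132 − 9694845 + 35357670 = 25662957.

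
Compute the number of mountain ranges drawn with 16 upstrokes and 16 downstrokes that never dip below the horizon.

35357670

Dyck paths of semilength n (length 2n) are counted by C_n; here n = 16.
C_16 = 35357670.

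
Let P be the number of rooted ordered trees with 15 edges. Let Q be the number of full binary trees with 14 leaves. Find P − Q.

8951945

Rooted ordered trees with n edges are counted by C_n; here n = 15. So P = C_15 = 9694845.
A full binary tree with L leaves has L−1 internal nodes and is counted by C_{L−1}; L = 14 gives C_13. So Q = C_13 = 742900.
P − Q = 9694845 − 742900 = 8951945.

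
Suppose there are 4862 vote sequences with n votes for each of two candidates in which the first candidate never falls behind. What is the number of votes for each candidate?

Such ballot sequences with n votes each are counted by C_n, and C_9 = 4862.

9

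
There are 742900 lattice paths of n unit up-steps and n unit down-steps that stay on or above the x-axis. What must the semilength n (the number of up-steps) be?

Dyck paths of semilength n are counted by C_n, and C_13 = 742900.

13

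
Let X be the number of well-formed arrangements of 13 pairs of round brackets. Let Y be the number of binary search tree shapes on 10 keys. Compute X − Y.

With 13 pairs the number of balanced bracket strings is the Catalan number C_13. So X = C_13 = 742900.
Rooted binary trees with 10 nodes (each child slot possibly empty) number C_10. So Y = C_10 = 16796.
X − Y = 742900 − 16796 = 726104.

726104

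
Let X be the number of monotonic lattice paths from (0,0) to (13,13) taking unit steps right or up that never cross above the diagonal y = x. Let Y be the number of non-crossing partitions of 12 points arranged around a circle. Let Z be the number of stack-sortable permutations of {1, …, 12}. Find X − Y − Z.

326876

Monotone paths in an n×n grid that stay weakly below the diagonal are counted by C_n; here n = 13. So X = C_13 = 742900.
Non-crossing partitions of an n-element set are counted by C_n; here n = 12. So Y = C_12 = 208012.
By Knuth's characterisation, the stack-sortable permutations of length 12 are the 231-avoiders, numbering C_12. So Z = C_12 = 208012.
X − Y − Z = 742900 − 208012 − 208012 = 326876.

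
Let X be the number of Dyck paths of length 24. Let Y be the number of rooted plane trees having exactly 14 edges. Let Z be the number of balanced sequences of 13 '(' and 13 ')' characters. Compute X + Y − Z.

A Dyck path with 12 up-steps and 12 down-steps has semilength 12, so there are C_12 of them. So X = C_12 = 208012.
A rooted plane tree with 14 edges has 15 nodes, and the count is C_14. So Y = C_14 = 2674440.
With 13 pairs the number of balanced bracket strings is the Catalan number C_13. So Z = C_13 = 742900.
X + Y − Z = 208012 + 2674440 − 742900 = 2139552.

2139552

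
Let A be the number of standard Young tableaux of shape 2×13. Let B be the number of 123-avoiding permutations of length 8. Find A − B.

By the hook-length formula (or a Dyck-path bijection), SYT of shape 2×13 number C_13. So A = C_13 = 742900.
For any fixed pattern of length 3, the pattern-avoiding permutations of [8] number C_8. So B = C_8 = 1430.
A − B = 742900 − 1430 = 741470.

741470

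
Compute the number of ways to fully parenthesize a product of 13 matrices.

Bracketing 13 factors into binary products is counted by C_{13−1} = C_12.
C_12 = 208012.

208012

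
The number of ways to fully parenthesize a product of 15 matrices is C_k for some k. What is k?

14

Parenthesizations of m factors correspond to full binary trees with m leaves, counted by C_{m−1}; m = 15 gives C_14.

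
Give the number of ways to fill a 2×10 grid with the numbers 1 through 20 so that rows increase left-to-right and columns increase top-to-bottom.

Standard Young tableaux of shape 2×n are counted by C_n; here n = 10.
C_10 = C(20,10)/11 = 184756/11 = 16796.

16796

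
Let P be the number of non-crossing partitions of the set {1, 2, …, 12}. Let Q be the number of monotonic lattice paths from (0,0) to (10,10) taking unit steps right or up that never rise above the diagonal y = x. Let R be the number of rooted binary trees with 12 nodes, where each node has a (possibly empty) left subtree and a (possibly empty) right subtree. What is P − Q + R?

Non-crossing partitions of an n-element set are counted by C_n; here n = 12. So P = C_12 = 208012.
Sub-diagonal monotone paths from (0,0) to (10,10) biject with Dyck paths of semilength 10, giving C_10. So Q = C_10 = 16796.
Binary trees (left/right distinguished) on n nodes are counted by C_n; here n = 12. So R = C_12 = 208012.
P − Q + R = 208012 − 16796 + 208012 = 399228.

399228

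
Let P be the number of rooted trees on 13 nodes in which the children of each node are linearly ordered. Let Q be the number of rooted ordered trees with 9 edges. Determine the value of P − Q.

A rooted plane tree on 13 nodes has 12 edges, and such trees are counted by C_12. So P = C_12 = 208012.
Rooted ordered trees with n edges are counted by C_n; here n = 9. So Q = C_9 = 4862.
P − Q = 208012 − 4862 = 203150.

203150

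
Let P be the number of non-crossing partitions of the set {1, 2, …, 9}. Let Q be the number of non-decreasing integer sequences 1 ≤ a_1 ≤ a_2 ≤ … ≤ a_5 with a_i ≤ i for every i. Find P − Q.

4820

Non-crossing partitions of an n-element set are counted by C_n; here n = 9. So P = C_9 = 4862.
Weakly increasing sequences with a_i ≤ i biject with Dyck paths of semilength 5, so there are C_5. So Q = C_5 = 42.
P − Q = 4862 − 42 = 4820.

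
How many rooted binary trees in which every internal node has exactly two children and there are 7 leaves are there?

132

Full binary trees with 7 leaves have 7−1 = 6 internal nodes, so there are C_6 of them.
C_6 = C(12,6)/7 = 924/7 = 132.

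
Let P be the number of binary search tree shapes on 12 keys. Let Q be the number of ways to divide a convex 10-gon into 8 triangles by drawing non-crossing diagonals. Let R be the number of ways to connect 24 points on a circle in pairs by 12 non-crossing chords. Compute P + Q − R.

There are C_n binary search tree shapes on n keys; with n = 12 that is C_12. So P = C_12 = 208012.
Triangulations of a convex m-gon are counted by C_{m−2}; with m = 10 this is C_8. So Q = C_8 = 1430.
Non-crossing perfect matchings of 2n points on a circle are counted by C_n; with 24 points, n = 12. So R = C_12 = 208012.
P + Q − R = 208012 + 1430 − 208012 = 1430.

1430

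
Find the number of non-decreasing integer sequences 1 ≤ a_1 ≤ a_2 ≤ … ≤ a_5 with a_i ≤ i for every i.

Weakly increasing sequences with a_i ≤ i biject with Dyck paths of semilength 5, so there are C_5.
C_5 = C(10,5)/6 = 252/6 = 42.

42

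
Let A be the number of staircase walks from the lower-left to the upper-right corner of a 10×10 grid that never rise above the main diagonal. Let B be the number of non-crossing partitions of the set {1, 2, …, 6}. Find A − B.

Monotone paths in an n×n grid that stay weakly below the diagonal are counted by C_n; here n = 10. So A = C_10 = 16796.
The non-crossing partitions of [6] form a lattice of size C_6. So B = C_6 = 132.
A − B = 16796 − 132 = 16664.

16664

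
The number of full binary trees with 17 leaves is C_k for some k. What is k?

A full binary tree with L leaves has L−1 internal nodes and is counted by C_{L−1}; L = 17 gives C_16.

16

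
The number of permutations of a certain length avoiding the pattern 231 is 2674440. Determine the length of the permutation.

Permutations of [n] avoiding a fixed length-3 pattern are counted by C_n; 2674440 = C_14.

14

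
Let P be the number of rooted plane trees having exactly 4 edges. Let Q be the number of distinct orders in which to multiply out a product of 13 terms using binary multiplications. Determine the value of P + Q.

A rooted plane tree with 4 edges has 5 nodes, and the count is C_4. So P = C_4 = 14.
Parenthesizations of m factors correspond to full binary trees with m leaves, counted by C_{m−1}; m = 13 gives C_12. So Q = C_12 = 208012.
P + Q = 14 + 208012 = 208026.

208026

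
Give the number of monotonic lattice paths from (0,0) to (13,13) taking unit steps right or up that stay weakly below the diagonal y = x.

742900

Sub-diagonal monotone paths from (0,0) to (13,13) biject with Dyck paths of semilength 13, giving C_13.
C_13 = C(26,13)/14 = 10400600/14 = 742900.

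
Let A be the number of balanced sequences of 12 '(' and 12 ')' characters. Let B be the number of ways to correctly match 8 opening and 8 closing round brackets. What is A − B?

206582

With 12 pairs the number of balanced bracket strings is the Catalan number C_12. So A = C_12 = 208012.
A balanced arrangement of 8 bracket pairs is a Dyck word of semilength 8, so the count is C_8. So B = C_8 = 1430.
A − B = 208012 − 1430 = 206582.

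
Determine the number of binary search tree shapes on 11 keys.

There are C_n binary search tree shapes on n keys; with n = 11 that is C_11.
C_11 = 58786.

58786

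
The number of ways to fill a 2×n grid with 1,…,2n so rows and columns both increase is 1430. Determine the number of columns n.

8

Standard Young tableaux of shape 2×n are counted by C_n; 1430 = C_8.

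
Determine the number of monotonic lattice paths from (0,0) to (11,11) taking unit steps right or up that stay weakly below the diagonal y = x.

Sub-diagonal monotone paths from (0,0) to (11,11) biject with Dyck paths of semilength 11, giving C_11.
C_11 = C(22,11)/12 = 705432/12 = 58786.

58786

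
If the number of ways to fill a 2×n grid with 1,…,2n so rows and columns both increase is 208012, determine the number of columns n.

12

Standard Young tableaux of shape 2×n are counted by C_n. Since C_12 = 208012, the index is 12.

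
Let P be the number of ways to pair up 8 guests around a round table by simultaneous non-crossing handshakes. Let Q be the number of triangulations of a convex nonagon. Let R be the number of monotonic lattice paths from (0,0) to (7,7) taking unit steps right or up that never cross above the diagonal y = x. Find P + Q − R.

14

With 8 = 2·4 people, non-crossing handshake pairings are non-crossing perfect matchings on a circle, counted by C_4. So P = C_4 = 14.
The number of triangulations of a 9-gon is the Catalan number C_7 (index = sides − 2). So Q = C_7 = 429.
Sub-diagonal monotone paths from (0,0) to (7,7) biject with Dyck paths of semilength 7, giving C_7. So R = C_7 = 429.
P + Q − R = 14 + 429 − 429 = 14.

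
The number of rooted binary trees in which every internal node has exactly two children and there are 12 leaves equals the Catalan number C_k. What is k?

Full binary trees with 12 leaves have 12−1 = 11 internal nodes, so there are C_11 of them.

11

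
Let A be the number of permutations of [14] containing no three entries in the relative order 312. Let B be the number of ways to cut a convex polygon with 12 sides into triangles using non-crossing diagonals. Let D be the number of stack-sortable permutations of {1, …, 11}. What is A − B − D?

2598858

Permutations of [n] avoiding any single length-3 pattern are counted by C_n; here n = 14. So A = C_14 = 2674440.
A convex 12-gon is triangulated into 10 triangles, and the number of such triangulations is the Catalan number C_{12−2} = C_10. So B = C_10 = 16796.
Stack-sortable permutations are exactly the 231-avoiding ones, counted by C_n; here n = 11. So D = C_11 = 58786.
A − B − D = 2674440 − 16796 − 58786 = 2598858.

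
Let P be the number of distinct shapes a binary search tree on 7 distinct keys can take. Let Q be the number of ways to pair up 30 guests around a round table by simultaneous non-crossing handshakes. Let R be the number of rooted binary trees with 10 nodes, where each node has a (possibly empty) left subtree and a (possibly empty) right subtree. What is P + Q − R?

Binary trees (left/right distinguished) on n nodes are counted by C_n; here n = 7. So P = C_7 = 429.
Non-crossing handshake pairings of 2n people are counted by C_n; 30 people gives n = 15. So Q = C_15 = 9694845.
There are C_n binary search tree shapes on n keys; with n = 10 that is C_10. So R = C_10 = 16796.
P + Q − R = 429 + 9694845 − 16796 = 9678478.

9678478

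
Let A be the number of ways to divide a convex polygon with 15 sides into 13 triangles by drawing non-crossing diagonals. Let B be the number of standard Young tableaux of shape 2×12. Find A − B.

534888

Triangulations of a convex m-gon are counted by C_{m−2}; with m = 15 this is C_13. So A = C_13 = 742900.
By the hook-length formula (or a Dyck-path bijection), SYT of shape 2×12 number C_12. So B = C_12 = 208012.
A − B = 742900 − 208012 = 534888.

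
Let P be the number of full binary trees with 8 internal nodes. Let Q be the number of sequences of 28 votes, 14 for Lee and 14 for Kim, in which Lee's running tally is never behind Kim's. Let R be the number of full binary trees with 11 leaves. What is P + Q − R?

2659074

The number of full binary trees on 8 internal nodes is the Catalan number C_8. So P = C_8 = 1430.
Ballot sequences with n votes each where one side never trails are Dyck words, counted by C_n; here n = 14. So Q = C_14 = 2674440.
A full binary tree with L leaves has L−1 internal nodes and is counted by C_{L−1}; L = 11 gives C_10. So R = C_10 = 16796.
P + Q − R = 1430 + 2674440 − 16796 = 2659074.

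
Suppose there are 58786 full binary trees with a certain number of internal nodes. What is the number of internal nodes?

Full binary trees with n internal nodes are counted by C_n. Since C_11 = 58786, the index is 11.

11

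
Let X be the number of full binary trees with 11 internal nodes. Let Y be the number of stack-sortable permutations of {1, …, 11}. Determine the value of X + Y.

117572

Full binary trees with n internal nodes are counted by C_n; here n = 11. So X = C_11 = 58786.
Stack-sortable permutations are exactly the 231-avoiding ones, counted by C_n; here n = 11. So Y = C_11 = 58786.
X + Y = 58786 + 58786 = 117572.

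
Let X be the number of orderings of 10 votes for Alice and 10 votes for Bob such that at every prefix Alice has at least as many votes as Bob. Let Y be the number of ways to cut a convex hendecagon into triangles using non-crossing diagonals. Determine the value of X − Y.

11934

Reading a vote for the leader as '(' and for the other as ')' turns such a sequence into a balanced string of 10 pairs, so the count is C_10. So X = C_10 = 16796.
The number of triangulations of an 11-gon is the Catalan number C_9 (index = sides − 2). So Y = C_9 = 4862.
X − Y = 16796 − 4862 = 11934.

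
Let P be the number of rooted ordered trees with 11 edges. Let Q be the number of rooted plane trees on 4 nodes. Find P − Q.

58781

Rooted ordered trees with n edges are counted by C_n; here n = 11. So P = C_11 = 58786.
Rooted ordered (plane) trees on m nodes have m−1 edges and are counted by C_{m−1}; m = 4 gives C_3. So Q = C_3 = 5.
P − Q = 58786 − 5 = 58781.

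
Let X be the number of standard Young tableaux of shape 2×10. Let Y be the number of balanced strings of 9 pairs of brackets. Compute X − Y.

Standard Young tableaux of shape 2×n are counted by C_n; here n = 10. So X = C_10 = 16796.
Balanced strings of n pairs of brackets are counted by C_n; here n = 9. So Y = C_9 = 4862.
X − Y = 16796 − 4862 = 11934.

11934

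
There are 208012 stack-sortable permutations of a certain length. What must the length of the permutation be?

Stack-sortable permutations of [n] are counted by C_n. Since C_12 = 208012, the index is 12.

12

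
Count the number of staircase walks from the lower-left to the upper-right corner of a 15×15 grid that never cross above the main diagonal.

Monotone paths in an n×n grid that stay weakly below the diagonal are counted by C_n; here n = 15.
C_15 = C_14 · 2(2·14+1)/(14+2) = 2674440 · 58/16 = 9694845.

9694845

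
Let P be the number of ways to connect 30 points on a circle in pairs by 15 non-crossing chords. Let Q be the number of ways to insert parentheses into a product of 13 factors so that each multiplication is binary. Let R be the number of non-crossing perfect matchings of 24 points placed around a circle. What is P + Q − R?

Pairing 30 circle points by 15 non-crossing chords gives C_15 matchings. So P = C_15 = 9694845.
Bracketing 13 factors into binary products is counted by C_{13−1} = C_12. So Q = C_12 = 208012.
Non-crossing perfect matchings of 2n points on a circle are counted by C_n; with 24 points, n = 12. So R = C_12 = 208012.
P + Q − R = 9694845 + 208012 − 208012 = 9694845.

9694845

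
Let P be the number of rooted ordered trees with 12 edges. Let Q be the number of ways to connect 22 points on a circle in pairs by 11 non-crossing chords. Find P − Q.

149226

Rooted ordered trees with n edges are counted by C_n; here n = 12. So P = C_12 = 208012.
Non-crossing perfect matchings of 2n points on a circle are counted by C_n; with 22 points, n = 11. So Q = C_11 = 58786.
P − Q = 208012 − 58786 = 149226.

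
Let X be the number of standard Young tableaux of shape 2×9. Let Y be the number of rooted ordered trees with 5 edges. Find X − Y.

4820

By the hook-length formula (or a Dyck-path bijection), SYT of shape 2×9 number C_9. So X = C_9 = 4862.
Rooted ordered trees with n edges are counted by C_n; here n = 5. So Y = C_5 = 42.
X − Y = 4862 − 42 = 4820.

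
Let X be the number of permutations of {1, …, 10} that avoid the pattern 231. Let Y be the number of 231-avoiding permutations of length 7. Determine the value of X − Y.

16367

For any fixed pattern of length 3, the pattern-avoiding permutations of [10] number C_10. So X = C_10 = 16796.
For any fixed pattern of length 3, the pattern-avoiding permutations of [7] number C_7. So Y = C_7 = 429.
X − Y = 16796 − 429 = 16367.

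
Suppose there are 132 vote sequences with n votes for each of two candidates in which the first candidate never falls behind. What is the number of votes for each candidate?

6

Such ballot sequences with n votes each are counted by C_n, and C_6 = 132.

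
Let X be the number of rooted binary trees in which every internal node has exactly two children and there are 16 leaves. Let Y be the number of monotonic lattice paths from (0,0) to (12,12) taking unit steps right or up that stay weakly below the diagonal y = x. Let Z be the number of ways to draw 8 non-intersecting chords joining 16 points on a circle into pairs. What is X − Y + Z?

A full binary tree with L leaves has L−1 internal nodes and is counted by C_{L−1}; L = 16 gives C_15. So X = C_15 = 9694845.
Monotone paths in an n×n grid that stay weakly below the diagonal are counted by C_n; here n = 12. So Y = C_12 = 208012.
Non-crossing perfect matchings of 2n points on a circle are counted by C_n; with 16 points, n = 8. So Z = C_8 = 1430.
X − Y + Z = 9694845 − 208012 + 1430 = 9488263.

9488263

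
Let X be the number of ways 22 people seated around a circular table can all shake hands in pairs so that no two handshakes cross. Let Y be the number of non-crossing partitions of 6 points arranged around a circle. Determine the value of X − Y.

58654

With 22 = 2·11 people, non-crossing handshake pairings are non-crossing perfect matchings on a circle, counted by C_11. So X = C_11 = 58786.
The non-crossing partitions of [6] form a lattice of size C_6. So Y = C_6 = 132.
X − Y = 58786 − 132 = 58654.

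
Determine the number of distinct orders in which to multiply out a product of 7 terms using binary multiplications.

Bracketing 7 factors into binary products is counted by C_{7−1} = C_6.
C_6 = C(12,6)/7 = 924/7 = 132.

132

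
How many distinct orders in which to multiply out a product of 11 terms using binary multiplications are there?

Bracketing 11 factors into binary products is counted by C_{11−1} = C_10.
C_10 = C(20,10)/11 = 184756/11 = 16796.

16796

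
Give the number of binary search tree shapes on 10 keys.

16796

Binary trees (left/right distinguished) on n nodes are counted by C_n; here n = 10.
C_10 = C(20,10)/11 = 184756/11 = 16796.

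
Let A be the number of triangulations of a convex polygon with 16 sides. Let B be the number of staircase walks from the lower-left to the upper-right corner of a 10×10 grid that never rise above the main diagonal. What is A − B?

2657644

A convex 16-gon is triangulated into 14 triangles, and the number of such triangulations is the Catalan number C_{16−2} = C_14. So A = C_14 = 2674440.
Monotone paths in an n×n grid that stay weakly below the diagonal are counted by C_n; here n = 10. So B = C_10 = 16796.
A − B = 2674440 − 16796 = 2657644.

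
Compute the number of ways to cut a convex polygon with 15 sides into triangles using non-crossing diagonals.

The number of triangulations of a 15-gon is the Catalan number C_13 (index = sides − 2).
C_13 = 742900.

742900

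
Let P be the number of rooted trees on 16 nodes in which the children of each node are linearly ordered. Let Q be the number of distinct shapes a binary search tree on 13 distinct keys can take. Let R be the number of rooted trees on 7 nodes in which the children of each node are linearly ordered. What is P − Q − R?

8951813

A rooted plane tree on 16 nodes has 15 edges, and such trees are counted by C_15. So P = C_15 = 9694845.
Rooted binary trees with 13 nodes (each child slot possibly empty) number C_13. So Q = C_13 = 742900.
A rooted plane tree on 7 nodes has 6 edges, and such trees are counted by C_6. So R = C_6 = 132.
P − Q − R = 9694845 − 742900 − 132 = 8951813.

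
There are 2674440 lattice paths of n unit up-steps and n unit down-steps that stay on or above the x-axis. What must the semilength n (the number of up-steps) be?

Dyck paths of semilength n are counted by C_n. Since C_14 = 2674440, the index is 14.

14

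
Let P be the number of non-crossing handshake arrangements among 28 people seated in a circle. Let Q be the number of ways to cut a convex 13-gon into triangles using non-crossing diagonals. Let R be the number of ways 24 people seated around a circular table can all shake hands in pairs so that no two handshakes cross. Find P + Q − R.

With 28 = 2·14 people, non-crossing handshake pairings are non-crossing perfect matchings on a circle, counted by C_14. So P = C_14 = 2674440.
The number of triangulations of a 13-gon is the Catalan number C_11 (index = sides − 2). So Q = C_11 = 58786.
With 24 = 2·12 people, non-crossing handshake pairings are non-crossing perfect matchings on a circle, counted by C_12. So R = C_12 = 208012.
P + Q − R = 2674440 + 58786 − 208012 = 2525214.

2525214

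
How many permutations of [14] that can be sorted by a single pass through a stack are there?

By Knuth's characterisation, the stack-sortable permutations of length 14 are the 231-avoiders, numbering C_14.
C_14 = 2674440.

2674440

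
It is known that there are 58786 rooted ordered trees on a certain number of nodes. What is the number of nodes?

12

Rooted ordered trees on m nodes are counted by C_{m−1}. The Catalan number equal to 58786 is C_11.
So the index is 11, and the number of nodes is 11 + 1 = 12.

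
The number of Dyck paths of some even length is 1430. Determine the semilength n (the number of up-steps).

Dyck paths of semilength n are counted by C_n; 1430 = C_8.

8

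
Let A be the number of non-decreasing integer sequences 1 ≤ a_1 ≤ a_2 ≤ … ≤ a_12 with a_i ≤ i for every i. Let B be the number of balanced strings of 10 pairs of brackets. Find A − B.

Such sub-staircase sequences of length n are counted by C_n; here n = 12. So A = C_12 = 208012.
Balanced strings of n pairs of brackets are counted by C_n; here n = 10. So B = C_10 = 16796.
A − B = 208012 − 16796 = 191216.

191216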